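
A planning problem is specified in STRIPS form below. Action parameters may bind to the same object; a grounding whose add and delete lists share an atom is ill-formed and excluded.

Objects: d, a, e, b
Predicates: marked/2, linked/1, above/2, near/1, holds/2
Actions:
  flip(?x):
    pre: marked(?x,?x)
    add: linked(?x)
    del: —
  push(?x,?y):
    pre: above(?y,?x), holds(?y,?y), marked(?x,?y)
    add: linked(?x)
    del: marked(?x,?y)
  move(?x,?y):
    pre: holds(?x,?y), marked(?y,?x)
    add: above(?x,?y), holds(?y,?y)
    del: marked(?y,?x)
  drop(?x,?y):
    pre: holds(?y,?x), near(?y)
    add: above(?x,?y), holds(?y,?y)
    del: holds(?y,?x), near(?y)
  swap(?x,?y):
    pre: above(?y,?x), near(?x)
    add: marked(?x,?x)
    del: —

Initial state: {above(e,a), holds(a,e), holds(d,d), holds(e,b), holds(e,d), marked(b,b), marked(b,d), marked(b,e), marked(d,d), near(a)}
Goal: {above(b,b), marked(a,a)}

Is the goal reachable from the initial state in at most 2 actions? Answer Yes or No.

1. move(e,b)  →  {above(e,a), above(e,b), holds(a,e), holds(b,b), holds(d,d), holds(e,b), holds(e,d), marked(b,b), marked(b,d), marked(d,d), near(a)}
2. move(b,b)  →  {above(b,b), above(e,a), above(e,b), holds(a,e), holds(b,b), holds(d,d), holds(e,b), holds(e,d), marked(b,d), marked(d,d), near(a)}
3. swap(a,e)  →  {above(b,b), above(e,a), above(e,b), holds(a,e), holds(b,b), holds(d,d), holds(e,b), holds(e,d), marked(a,a), marked(b,d), marked(d,d), near(a)}
optimal plan length = 3; 3 > 2

No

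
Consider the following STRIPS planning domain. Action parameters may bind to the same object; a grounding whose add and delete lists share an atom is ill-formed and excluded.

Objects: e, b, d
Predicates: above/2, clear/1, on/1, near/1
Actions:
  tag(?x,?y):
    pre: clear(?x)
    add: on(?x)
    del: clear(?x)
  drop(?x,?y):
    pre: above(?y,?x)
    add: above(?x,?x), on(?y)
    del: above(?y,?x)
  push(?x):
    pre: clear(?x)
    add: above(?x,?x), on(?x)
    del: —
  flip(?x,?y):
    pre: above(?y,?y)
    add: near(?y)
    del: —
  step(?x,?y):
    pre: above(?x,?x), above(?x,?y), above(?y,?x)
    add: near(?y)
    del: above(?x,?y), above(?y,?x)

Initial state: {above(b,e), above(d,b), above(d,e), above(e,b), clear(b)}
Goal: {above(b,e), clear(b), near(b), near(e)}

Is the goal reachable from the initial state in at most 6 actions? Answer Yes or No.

Yes

1. drop(e,d)  →  {above(b,e), above(d,b), above(e,b), above(e,e), clear(b), on(d)}
2. drop(b,e)  →  {above(b,b), above(b,e), above(d,b), above(e,e), clear(b), on(d), on(e)}
3. flip(e,e)  →  {above(b,b), above(b,e), above(d,b), above(e,e), clear(b), near(e), on(d), on(e)}
4. flip(e,b)  →  {above(b,b), above(b,e), above(d,b), above(e,e), clear(b), near(b), near(e), on(d), on(e)}
optimal plan length = 4; 4 ≤ 6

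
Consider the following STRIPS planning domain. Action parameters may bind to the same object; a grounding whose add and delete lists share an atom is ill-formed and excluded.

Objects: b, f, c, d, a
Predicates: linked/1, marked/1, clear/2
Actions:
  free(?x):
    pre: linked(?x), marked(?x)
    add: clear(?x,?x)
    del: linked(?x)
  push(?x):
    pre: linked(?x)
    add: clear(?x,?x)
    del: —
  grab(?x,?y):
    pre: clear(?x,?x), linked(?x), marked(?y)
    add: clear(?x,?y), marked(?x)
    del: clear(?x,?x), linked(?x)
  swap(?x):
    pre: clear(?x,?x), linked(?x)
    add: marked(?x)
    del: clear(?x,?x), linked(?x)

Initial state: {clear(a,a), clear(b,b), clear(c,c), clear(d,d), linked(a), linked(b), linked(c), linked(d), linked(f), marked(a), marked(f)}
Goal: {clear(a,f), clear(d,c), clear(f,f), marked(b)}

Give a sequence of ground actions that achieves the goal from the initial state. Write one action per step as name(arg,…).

1. free(f)  →  {clear(a,a), clear(b,b), clear(c,c), clear(d,d), clear(f,f), linked(a), linked(b), linked(c), linked(d), marked(a), marked(f)}
2. grab(b,f)  →  {clear(a,a), clear(b,f), clear(c,c), clear(d,d), clear(f,f), linked(a), linked(c), linked(d), marked(a), marked(b), marked(f)}
3. grab(c,b)  →  {clear(a,a), clear(b,f), clear(c,b), clear(d,d), clear(f,f), linked(a), linked(d), marked(a), marked(b), marked(c), marked(f)}
4. grab(d,c)  →  {clear(a,a), clear(b,f), clear(c,b), clear(d,c), clear(f,f), linked(a), marked(a), marked(b), marked(c), marked(d), marked(f)}
5. grab(a,f)  →  {clear(a,f), clear(b,f), clear(c,b), clear(d,c), clear(f,f), marked(a), marked(b), marked(c), marked(d), marked(f)}

free(f); grab(b,f); grab(c,b); grab(d,c); grab(a,f)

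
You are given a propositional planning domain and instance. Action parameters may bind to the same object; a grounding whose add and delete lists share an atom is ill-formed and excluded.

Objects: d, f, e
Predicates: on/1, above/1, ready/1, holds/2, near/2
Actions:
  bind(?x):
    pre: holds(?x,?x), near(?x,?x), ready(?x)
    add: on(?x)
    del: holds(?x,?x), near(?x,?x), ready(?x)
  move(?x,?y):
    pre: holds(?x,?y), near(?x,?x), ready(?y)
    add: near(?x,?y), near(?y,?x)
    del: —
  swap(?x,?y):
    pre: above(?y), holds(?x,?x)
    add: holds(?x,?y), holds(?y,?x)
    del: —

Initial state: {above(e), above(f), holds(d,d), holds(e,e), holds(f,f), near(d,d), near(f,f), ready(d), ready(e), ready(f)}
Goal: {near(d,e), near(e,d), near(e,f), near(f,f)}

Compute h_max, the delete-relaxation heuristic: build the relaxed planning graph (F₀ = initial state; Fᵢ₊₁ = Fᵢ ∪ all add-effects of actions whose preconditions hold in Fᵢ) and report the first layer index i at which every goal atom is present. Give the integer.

2

F0 = init (10 atoms)
F1 = F0 ∪ {holds(d,e), holds(d,f), holds(e,d), holds(e,f), holds(f,d), holds(f,e), on(d), on(f)}  (18 atoms)
F2 = F1 ∪ {near(d,e), near(d,f), near(e,d), near(e,f), near(f,d), near(f,e)}  (24 atoms)
goal ⊆ F2  ⇒  h_max = 2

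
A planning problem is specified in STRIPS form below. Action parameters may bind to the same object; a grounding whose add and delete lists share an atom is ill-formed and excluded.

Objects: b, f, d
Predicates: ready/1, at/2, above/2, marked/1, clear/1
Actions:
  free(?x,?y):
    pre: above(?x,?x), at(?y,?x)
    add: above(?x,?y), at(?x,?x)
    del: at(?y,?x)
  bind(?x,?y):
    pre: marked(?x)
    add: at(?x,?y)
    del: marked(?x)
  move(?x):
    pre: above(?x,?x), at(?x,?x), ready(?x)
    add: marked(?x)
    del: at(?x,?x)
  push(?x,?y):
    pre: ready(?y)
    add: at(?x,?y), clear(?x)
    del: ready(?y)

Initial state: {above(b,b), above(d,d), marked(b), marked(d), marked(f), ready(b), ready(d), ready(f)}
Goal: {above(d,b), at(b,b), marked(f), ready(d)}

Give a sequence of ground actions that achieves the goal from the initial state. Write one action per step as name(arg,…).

1. bind(b,d)  →  {above(b,b), above(d,d), at(b,d), marked(d), marked(f), ready(b), ready(d), ready(f)}
2. free(d,b)  →  {above(b,b), above(d,b), above(d,d), at(d,d), marked(d), marked(f), ready(b), ready(d), ready(f)}
3. push(b,b)  →  {above(b,b), above(d,b), above(d,d), at(b,b), at(d,d), clear(b), marked(d), marked(f), ready(d), ready(f)}

bind(b,d); free(d,b); push(b,b)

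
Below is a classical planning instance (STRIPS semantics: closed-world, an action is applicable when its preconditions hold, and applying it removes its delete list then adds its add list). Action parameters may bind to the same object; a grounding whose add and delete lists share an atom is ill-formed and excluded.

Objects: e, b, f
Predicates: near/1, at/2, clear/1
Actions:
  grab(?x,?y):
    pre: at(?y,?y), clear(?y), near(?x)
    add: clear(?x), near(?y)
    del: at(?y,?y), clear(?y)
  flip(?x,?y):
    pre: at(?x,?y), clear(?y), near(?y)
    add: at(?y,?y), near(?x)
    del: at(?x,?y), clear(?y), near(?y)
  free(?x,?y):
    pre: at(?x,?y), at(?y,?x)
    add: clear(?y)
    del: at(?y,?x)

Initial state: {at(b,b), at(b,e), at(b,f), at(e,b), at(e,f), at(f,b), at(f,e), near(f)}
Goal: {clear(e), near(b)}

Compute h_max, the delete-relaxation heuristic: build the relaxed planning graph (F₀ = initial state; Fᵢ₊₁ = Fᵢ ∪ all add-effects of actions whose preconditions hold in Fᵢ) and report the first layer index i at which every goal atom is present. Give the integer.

2

F0 = init (8 atoms)
F1 = F0 ∪ {clear(b), clear(e), clear(f)}  (11 atoms)
F2 = F1 ∪ {at(f,f), near(b), near(e)}  (14 atoms)
goal ⊆ F2  ⇒  h_max = 2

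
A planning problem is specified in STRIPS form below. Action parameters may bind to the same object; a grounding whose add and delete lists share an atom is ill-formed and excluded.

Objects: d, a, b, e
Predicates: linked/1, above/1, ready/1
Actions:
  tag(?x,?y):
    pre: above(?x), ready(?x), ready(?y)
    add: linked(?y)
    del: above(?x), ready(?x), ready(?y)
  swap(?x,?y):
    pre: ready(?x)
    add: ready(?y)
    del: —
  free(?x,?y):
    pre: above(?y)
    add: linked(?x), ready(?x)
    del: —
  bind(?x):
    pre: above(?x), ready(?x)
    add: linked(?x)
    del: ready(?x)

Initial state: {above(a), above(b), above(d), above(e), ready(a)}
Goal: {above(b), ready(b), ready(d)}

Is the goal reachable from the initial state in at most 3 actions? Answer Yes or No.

Yes

1. swap(a,d)  →  {above(a), above(b), above(d), above(e), ready(a), ready(d)}
2. swap(d,b)  →  {above(a), above(b), above(d), above(e), ready(a), ready(b), ready(d)}
optimal plan length = 2; 2 ≤ 3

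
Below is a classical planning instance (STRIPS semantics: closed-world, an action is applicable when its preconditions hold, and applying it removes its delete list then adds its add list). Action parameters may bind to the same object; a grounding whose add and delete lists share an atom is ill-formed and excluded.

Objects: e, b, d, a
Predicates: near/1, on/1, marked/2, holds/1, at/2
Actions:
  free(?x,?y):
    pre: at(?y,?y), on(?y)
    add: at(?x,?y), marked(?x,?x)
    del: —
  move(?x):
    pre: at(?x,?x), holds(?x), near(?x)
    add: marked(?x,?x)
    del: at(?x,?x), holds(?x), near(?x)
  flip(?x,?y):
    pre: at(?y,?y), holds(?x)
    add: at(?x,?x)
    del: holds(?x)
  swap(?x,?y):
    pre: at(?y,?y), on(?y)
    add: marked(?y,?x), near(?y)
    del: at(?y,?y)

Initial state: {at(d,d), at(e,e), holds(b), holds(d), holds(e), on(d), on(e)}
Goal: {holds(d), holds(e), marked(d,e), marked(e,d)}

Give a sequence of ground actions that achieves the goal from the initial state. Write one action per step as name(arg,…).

1. swap(e,d)  →  {at(e,e), holds(b), holds(d), holds(e), marked(d,e), near(d), on(d), on(e)}
2. swap(d,e)  →  {holds(b), holds(d), holds(e), marked(d,e), marked(e,d), near(d), near(e), on(d), on(e)}

swap(e,d); swap(d,e)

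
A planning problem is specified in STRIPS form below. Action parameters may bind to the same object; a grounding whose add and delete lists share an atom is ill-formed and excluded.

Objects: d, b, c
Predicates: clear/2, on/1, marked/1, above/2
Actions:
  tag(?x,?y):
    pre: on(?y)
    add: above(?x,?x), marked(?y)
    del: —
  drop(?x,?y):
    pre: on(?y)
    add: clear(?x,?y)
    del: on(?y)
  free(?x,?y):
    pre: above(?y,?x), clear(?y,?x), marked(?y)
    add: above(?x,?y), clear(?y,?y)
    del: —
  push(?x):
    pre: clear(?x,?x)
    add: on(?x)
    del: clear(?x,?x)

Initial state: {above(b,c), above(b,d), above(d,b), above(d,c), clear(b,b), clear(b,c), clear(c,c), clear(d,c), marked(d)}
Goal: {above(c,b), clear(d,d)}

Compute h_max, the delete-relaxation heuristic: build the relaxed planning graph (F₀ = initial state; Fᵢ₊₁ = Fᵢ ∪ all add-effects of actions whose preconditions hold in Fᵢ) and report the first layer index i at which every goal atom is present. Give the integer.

3

F0 = init (9 atoms)
F1 = F0 ∪ {above(c,d), clear(d,d), on(b), on(c)}  (13 atoms)
F2 = F1 ∪ {above(b,b), above(c,c), above(d,d), clear(c,b), clear(d,b), marked(b), marked(c), on(d)}  (21 atoms)
F3 = F2 ∪ {above(c,b), clear(b,d), clear(c,d)}  (24 atoms)
goal ⊆ F3  ⇒  h_max = 3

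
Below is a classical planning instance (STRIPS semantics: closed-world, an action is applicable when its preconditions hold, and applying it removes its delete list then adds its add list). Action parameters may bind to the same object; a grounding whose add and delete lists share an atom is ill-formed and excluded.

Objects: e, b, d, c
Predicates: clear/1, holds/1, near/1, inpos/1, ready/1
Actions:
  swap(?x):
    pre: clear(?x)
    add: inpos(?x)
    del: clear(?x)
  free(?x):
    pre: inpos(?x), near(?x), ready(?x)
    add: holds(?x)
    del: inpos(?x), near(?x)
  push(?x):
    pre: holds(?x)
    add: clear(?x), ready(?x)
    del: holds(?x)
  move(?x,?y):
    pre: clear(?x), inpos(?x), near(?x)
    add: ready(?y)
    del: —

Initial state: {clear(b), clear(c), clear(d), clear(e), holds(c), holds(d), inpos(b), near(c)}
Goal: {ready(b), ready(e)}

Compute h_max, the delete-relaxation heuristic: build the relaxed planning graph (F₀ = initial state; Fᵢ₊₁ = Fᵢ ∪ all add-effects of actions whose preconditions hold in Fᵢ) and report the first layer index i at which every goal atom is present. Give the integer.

F0 = init (8 atoms)
F1 = F0 ∪ {inpos(c), inpos(d), inpos(e), ready(c), ready(d)}  (13 atoms)
F2 = F1 ∪ {ready(b), ready(e)}  (15 atoms)
goal ⊆ F2  ⇒  h_max = 2

2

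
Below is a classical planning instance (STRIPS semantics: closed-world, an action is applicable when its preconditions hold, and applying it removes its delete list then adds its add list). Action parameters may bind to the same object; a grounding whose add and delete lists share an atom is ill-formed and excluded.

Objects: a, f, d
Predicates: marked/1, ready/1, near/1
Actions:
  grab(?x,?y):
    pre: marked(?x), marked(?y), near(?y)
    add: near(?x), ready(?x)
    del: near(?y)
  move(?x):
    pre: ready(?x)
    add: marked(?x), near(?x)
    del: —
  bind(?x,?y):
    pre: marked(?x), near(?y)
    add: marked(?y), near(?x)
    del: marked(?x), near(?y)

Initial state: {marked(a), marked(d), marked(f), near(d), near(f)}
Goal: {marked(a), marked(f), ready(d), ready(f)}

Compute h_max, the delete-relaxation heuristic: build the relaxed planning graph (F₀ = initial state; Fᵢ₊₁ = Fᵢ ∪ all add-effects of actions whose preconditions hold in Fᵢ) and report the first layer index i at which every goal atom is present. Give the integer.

1

F0 = init (5 atoms)
F1 = F0 ∪ {near(a), ready(a), ready(d), ready(f)}  (9 atoms)
goal ⊆ F1  ⇒  h_max = 1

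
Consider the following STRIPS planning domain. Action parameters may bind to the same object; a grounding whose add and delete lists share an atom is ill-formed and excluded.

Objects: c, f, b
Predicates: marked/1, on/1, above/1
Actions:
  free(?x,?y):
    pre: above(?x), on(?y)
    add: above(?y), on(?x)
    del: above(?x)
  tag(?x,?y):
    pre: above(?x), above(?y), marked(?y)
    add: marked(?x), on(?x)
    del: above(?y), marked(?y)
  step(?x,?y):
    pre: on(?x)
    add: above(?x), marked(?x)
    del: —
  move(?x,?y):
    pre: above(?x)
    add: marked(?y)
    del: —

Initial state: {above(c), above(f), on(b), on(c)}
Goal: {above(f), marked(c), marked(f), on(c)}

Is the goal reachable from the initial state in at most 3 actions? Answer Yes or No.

Yes

1. step(c,c)  →  {above(c), above(f), marked(c), on(b), on(c)}
2. move(c,f)  →  {above(c), above(f), marked(c), marked(f), on(b), on(c)}
optimal plan length = 2; 2 ≤ 3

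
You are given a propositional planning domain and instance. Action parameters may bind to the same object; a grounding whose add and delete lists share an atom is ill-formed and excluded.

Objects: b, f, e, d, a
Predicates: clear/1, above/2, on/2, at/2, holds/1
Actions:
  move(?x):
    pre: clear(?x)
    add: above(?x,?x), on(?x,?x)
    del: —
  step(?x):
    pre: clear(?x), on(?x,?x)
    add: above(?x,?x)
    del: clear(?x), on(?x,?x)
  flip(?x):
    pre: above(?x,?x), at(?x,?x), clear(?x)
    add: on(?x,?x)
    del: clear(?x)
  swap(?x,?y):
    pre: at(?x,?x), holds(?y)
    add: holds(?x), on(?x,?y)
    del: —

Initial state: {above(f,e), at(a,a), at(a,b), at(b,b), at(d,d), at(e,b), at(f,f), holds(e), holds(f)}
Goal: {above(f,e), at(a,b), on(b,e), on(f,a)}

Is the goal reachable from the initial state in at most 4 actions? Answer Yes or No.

1. swap(b,e)  →  {above(f,e), at(a,a), at(a,b), at(b,b), at(d,d), at(e,b), at(f,f), holds(b), holds(e), holds(f), on(b,e)}
2. swap(a,b)  →  {above(f,e), at(a,a), at(a,b), at(b,b), at(d,d), at(e,b), at(f,f), holds(a), holds(b), holds(e), holds(f), on(a,b), on(b,e)}
3. swap(f,a)  →  {above(f,e), at(a,a), at(a,b), at(b,b), at(d,d), at(e,b), at(f,f), holds(a), holds(b), holds(e), holds(f), on(a,b), on(b,e), on(f,a)}
optimal plan length = 3; 3 ≤ 4

Yes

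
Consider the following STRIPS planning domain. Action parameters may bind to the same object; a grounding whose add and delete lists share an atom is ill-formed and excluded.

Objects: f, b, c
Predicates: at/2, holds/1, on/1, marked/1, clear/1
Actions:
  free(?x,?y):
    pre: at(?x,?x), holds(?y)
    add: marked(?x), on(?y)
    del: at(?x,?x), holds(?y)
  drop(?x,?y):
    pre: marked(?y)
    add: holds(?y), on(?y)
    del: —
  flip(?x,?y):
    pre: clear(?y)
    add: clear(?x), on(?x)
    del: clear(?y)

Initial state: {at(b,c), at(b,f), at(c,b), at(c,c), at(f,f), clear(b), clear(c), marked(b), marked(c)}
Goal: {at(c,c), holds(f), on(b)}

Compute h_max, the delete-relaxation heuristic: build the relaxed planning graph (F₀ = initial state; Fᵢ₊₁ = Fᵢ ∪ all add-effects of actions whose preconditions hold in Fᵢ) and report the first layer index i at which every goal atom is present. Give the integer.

F0 = init (9 atoms)
F1 = F0 ∪ {clear(f), holds(b), holds(c), on(b), on(c), on(f)}  (15 atoms)
F2 = F1 ∪ {marked(f)}  (16 atoms)
F3 = F2 ∪ {holds(f)}  (17 atoms)
goal ⊆ F3  ⇒  h_max = 3

3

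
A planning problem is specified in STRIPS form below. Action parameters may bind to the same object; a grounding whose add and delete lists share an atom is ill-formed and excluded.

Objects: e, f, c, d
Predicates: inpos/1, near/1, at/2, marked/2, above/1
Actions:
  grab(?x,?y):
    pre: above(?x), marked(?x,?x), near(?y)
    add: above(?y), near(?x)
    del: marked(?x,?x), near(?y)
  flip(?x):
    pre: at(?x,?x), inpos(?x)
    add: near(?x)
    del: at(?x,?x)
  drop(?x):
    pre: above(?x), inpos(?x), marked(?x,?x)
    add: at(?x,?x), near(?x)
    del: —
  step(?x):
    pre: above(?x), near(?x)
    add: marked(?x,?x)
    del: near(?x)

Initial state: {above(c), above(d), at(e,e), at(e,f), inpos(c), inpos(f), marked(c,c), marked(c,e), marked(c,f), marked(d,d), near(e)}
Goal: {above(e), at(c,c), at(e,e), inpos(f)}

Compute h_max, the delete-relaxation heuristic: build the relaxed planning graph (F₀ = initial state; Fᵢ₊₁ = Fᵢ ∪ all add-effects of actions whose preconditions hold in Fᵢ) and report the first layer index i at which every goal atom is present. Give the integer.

F0 = init (11 atoms)
F1 = F0 ∪ {above(e), at(c,c), near(c), near(d)}  (15 atoms)
goal ⊆ F1  ⇒  h_max = 1

1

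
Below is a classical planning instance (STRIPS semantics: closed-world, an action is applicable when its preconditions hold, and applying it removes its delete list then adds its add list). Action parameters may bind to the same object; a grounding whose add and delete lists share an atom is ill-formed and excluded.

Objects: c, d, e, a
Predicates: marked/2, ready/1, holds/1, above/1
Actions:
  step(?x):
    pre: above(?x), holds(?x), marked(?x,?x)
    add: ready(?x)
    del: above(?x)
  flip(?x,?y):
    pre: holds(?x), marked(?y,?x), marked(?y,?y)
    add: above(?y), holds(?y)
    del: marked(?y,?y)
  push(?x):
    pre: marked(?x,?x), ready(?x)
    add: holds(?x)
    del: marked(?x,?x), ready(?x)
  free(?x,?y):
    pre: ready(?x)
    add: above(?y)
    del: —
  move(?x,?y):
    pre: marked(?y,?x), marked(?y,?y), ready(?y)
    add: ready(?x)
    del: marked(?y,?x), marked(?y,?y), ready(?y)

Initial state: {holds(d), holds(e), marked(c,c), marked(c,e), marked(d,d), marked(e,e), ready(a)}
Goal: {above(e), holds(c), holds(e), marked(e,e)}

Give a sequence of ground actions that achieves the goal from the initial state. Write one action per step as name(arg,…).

1. flip(e,c)  →  {above(c), holds(c), holds(d), holds(e), marked(c,e), marked(d,d), marked(e,e), ready(a)}
2. free(a,e)  →  {above(c), above(e), holds(c), holds(d), holds(e), marked(c,e), marked(d,d), marked(e,e), ready(a)}

flip(e,c); free(a,e)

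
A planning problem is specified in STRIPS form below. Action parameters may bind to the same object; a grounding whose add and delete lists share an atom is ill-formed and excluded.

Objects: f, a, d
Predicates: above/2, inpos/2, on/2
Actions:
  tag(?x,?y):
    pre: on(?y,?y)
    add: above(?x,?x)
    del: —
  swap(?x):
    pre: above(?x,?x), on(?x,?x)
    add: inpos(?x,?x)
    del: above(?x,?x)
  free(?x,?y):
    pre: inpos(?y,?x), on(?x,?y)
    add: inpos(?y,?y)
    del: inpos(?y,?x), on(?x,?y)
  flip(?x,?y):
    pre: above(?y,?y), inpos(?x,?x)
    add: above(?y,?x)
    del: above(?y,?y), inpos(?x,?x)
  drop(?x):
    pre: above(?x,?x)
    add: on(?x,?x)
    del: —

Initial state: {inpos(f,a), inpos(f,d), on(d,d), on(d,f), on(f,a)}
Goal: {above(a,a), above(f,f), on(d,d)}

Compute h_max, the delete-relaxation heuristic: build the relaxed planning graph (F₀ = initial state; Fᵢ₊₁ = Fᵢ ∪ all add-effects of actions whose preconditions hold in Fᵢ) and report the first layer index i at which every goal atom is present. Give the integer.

1

F0 = init (5 atoms)
F1 = F0 ∪ {above(a,a), above(d,d), above(f,f), inpos(f,f)}  (9 atoms)
goal ⊆ F1  ⇒  h_max = 1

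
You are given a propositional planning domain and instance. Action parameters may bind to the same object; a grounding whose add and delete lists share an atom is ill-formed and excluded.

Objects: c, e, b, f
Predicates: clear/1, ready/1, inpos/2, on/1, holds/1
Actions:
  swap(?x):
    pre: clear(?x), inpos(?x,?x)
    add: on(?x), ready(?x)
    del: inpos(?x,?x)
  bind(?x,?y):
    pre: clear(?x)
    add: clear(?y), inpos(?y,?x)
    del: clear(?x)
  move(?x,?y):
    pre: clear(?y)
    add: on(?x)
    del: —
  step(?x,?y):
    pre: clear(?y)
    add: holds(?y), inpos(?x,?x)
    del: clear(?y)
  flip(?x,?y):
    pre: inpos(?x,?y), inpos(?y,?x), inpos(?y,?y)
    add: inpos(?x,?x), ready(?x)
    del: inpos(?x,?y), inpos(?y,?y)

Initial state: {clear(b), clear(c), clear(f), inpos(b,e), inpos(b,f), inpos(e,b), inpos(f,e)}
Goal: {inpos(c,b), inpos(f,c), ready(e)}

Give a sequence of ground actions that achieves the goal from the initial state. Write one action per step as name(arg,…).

bind(c,f); bind(b,c); step(b,c); flip(e,b)

1. bind(c,f)  →  {clear(b), clear(f), inpos(b,e), inpos(b,f), inpos(e,b), inpos(f,c), inpos(f,e)}
2. bind(b,c)  →  {clear(c), clear(f), inpos(b,e), inpos(b,f), inpos(c,b), inpos(e,b), inpos(f,c), inpos(f,e)}
3. step(b,c)  →  {clear(f), holds(c), inpos(b,b), inpos(b,e), inpos(b,f), inpos(c,b), inpos(e,b), inpos(f,c), inpos(f,e)}
4. flip(e,b)  →  {clear(f), holds(c), inpos(b,e), inpos(b,f), inpos(c,b), inpos(e,e), inpos(f,c), inpos(f,e), ready(e)}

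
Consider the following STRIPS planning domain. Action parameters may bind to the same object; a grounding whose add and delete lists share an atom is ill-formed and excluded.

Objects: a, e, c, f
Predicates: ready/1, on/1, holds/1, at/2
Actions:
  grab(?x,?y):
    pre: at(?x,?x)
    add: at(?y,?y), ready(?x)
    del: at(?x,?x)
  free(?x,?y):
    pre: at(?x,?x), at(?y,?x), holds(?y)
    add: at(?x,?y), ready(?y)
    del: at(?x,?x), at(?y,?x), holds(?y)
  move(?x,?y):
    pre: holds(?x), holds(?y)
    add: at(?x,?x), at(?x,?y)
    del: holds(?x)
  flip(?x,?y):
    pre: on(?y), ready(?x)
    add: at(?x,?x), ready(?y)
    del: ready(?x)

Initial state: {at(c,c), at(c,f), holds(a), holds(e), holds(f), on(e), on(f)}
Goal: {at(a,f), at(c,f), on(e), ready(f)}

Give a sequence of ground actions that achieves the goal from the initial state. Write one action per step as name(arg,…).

grab(c,a); move(a,f); flip(c,f)

1. grab(c,a)  →  {at(a,a), at(c,f), holds(a), holds(e), holds(f), on(e), on(f), ready(c)}
2. move(a,f)  →  {at(a,a), at(a,f), at(c,f), holds(e), holds(f), on(e), on(f), ready(c)}
3. flip(c,f)  →  {at(a,a), at(a,f), at(c,c), at(c,f), holds(e), holds(f), on(e), on(f), ready(f)}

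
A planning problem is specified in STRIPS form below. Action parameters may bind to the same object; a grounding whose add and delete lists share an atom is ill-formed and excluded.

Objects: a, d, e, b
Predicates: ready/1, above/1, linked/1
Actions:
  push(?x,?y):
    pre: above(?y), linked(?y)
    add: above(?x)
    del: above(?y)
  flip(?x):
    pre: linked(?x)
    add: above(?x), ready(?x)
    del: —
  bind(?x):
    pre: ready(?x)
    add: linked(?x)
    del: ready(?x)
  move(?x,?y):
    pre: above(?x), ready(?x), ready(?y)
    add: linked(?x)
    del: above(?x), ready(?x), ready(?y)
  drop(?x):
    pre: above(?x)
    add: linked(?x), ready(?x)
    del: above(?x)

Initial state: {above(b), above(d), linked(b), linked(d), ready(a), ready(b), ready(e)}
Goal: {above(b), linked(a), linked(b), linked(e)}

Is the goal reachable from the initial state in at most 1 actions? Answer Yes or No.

No

1. bind(a)  →  {above(b), above(d), linked(a), linked(b), linked(d), ready(b), ready(e)}
2. bind(e)  →  {above(b), above(d), linked(a), linked(b), linked(d), linked(e), ready(b)}
optimal plan length = 2; 2 > 1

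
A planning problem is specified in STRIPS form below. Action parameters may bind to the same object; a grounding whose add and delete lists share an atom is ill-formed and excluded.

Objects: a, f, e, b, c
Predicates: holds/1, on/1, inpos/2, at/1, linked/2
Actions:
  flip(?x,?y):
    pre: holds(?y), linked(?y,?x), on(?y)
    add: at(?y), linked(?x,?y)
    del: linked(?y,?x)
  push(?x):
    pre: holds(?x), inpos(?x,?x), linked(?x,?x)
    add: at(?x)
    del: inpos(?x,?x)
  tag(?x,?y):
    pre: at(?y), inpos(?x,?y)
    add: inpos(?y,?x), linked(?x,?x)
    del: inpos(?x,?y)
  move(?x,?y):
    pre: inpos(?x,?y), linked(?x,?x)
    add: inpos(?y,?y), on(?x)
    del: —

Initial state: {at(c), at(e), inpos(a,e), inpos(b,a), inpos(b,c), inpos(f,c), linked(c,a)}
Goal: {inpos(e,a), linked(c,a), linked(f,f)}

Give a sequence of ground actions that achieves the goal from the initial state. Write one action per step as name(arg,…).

tag(a,e); tag(f,c)

1. tag(a,e)  →  {at(c), at(e), inpos(b,a), inpos(b,c), inpos(e,a), inpos(f,c), linked(a,a), linked(c,a)}
2. tag(f,c)  →  {at(c), at(e), inpos(b,a), inpos(b,c), inpos(c,f), inpos(e,a), linked(a,a), linked(c,a), linked(f,f)}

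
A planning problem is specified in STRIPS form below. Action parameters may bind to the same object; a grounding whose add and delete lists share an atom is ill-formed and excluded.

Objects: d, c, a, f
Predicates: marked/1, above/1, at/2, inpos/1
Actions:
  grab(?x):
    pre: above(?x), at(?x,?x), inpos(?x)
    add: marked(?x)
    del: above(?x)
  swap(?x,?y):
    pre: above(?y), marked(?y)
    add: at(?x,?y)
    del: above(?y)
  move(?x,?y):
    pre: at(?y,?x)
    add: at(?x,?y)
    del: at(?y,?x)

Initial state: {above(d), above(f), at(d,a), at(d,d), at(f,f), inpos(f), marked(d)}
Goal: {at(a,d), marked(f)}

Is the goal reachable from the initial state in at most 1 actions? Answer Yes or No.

No

1. grab(f)  →  {above(d), at(d,a), at(d,d), at(f,f), inpos(f), marked(d), marked(f)}
2. swap(a,d)  →  {at(a,d), at(d,a), at(d,d), at(f,f), inpos(f), marked(d), marked(f)}
optimal plan length = 2; 2 > 1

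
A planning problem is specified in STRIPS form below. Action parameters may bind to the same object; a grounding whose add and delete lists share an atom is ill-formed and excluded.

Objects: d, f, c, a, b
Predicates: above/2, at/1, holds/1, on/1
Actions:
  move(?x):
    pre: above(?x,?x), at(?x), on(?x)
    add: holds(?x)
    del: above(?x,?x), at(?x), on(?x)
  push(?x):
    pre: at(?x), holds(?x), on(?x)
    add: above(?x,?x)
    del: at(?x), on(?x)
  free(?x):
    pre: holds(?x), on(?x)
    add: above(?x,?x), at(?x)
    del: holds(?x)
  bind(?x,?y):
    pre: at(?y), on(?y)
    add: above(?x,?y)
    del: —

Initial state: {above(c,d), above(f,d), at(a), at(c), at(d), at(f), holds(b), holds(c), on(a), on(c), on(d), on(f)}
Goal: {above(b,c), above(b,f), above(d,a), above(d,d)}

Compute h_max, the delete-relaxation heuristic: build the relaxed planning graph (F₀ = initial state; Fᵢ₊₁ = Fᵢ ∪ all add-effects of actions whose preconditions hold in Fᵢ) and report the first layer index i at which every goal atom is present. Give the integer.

F0 = init (12 atoms)
F1 = F0 ∪ {above(a,a), above(a,c), above(a,d), above(a,f), above(b,a), above(b,c), above(b,d), above(b,f), above(c,a), above(c,c), above(c,f), above(d,a), above(d,c), above(d,d), above(d,f), above(f,a), above(f,c), above(f,f)}  (30 atoms)
goal ⊆ F1  ⇒  h_max = 1

1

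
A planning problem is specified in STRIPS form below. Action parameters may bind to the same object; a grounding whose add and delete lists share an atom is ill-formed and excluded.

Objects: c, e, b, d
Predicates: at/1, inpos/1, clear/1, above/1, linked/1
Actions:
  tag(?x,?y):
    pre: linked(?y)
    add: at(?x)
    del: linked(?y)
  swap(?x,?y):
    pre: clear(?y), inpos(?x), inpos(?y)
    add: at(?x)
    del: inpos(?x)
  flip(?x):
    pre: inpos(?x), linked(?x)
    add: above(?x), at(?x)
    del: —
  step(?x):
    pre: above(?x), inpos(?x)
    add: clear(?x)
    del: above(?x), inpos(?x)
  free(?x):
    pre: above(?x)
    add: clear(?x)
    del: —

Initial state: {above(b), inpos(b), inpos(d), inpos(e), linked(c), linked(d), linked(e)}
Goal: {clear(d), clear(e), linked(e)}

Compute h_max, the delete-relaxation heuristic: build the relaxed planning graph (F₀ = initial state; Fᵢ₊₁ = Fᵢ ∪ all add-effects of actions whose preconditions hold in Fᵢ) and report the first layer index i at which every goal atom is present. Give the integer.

2

F0 = init (7 atoms)
F1 = F0 ∪ {above(d), above(e), at(b), at(c), at(d), at(e), clear(b)}  (14 atoms)
F2 = F1 ∪ {clear(d), clear(e)}  (16 atoms)
goal ⊆ F2  ⇒  h_max = 2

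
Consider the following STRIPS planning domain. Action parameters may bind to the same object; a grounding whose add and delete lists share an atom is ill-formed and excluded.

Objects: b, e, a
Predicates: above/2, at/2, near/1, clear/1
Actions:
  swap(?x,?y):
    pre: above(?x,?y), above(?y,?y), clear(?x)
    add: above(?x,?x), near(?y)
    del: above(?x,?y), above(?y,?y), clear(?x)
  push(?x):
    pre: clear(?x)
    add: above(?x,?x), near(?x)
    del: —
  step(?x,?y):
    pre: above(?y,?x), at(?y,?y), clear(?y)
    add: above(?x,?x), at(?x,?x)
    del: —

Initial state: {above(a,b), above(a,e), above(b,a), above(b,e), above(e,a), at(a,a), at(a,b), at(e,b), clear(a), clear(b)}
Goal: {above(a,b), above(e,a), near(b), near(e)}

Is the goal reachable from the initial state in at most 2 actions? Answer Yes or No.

1. push(b)  →  {above(a,b), above(a,e), above(b,a), above(b,b), above(b,e), above(e,a), at(a,a), at(a,b), at(e,b), clear(a), clear(b), near(b)}
2. step(e,a)  →  {above(a,b), above(a,e), above(b,a), above(b,b), above(b,e), above(e,a), above(e,e), at(a,a), at(a,b), at(e,b), at(e,e), clear(a), clear(b), near(b)}
3. swap(b,e)  →  {above(a,b), above(a,e), above(b,a), above(b,b), above(e,a), at(a,a), at(a,b), at(e,b), at(e,e), clear(a), near(b), near(e)}
optimal plan length = 3; 3 > 2

No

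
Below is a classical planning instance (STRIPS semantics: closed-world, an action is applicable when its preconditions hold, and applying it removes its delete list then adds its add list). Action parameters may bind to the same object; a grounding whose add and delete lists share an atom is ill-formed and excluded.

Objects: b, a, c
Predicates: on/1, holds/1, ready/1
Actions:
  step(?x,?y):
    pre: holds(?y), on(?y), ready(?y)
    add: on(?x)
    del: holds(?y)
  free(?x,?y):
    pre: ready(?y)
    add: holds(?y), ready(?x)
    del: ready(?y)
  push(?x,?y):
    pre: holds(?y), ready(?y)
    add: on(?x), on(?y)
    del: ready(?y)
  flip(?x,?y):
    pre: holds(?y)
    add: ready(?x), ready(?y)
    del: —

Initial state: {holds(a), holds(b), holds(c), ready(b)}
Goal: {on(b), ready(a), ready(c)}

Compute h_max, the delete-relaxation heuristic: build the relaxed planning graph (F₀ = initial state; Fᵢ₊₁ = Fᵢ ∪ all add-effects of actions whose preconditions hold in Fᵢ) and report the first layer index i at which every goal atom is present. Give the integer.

F0 = init (4 atoms)
F1 = F0 ∪ {on(a), on(b), on(c), ready(a), ready(c)}  (9 atoms)
goal ⊆ F1  ⇒  h_max = 1

1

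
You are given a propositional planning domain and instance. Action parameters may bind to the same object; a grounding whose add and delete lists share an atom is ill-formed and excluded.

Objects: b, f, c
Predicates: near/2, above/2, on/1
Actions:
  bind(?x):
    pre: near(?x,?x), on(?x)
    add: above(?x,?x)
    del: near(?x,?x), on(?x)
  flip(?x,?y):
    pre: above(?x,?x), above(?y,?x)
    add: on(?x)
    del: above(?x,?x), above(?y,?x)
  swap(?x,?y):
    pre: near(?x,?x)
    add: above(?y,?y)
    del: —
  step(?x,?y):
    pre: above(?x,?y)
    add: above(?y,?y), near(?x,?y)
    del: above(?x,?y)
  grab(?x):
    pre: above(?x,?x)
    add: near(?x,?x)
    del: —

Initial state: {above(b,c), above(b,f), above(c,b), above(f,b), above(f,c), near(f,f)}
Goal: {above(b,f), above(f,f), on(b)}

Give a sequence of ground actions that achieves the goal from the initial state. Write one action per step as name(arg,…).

1. swap(f,b)  →  {above(b,b), above(b,c), above(b,f), above(c,b), above(f,b), above(f,c), near(f,f)}
2. flip(b,b)  →  {above(b,c), above(b,f), above(c,b), above(f,b), above(f,c), near(f,f), on(b)}
3. swap(f,f)  →  {above(b,c), above(b,f), above(c,b), above(f,b), above(f,c), above(f,f), near(f,f), on(b)}

swap(f,b); flip(b,b); swap(f,f)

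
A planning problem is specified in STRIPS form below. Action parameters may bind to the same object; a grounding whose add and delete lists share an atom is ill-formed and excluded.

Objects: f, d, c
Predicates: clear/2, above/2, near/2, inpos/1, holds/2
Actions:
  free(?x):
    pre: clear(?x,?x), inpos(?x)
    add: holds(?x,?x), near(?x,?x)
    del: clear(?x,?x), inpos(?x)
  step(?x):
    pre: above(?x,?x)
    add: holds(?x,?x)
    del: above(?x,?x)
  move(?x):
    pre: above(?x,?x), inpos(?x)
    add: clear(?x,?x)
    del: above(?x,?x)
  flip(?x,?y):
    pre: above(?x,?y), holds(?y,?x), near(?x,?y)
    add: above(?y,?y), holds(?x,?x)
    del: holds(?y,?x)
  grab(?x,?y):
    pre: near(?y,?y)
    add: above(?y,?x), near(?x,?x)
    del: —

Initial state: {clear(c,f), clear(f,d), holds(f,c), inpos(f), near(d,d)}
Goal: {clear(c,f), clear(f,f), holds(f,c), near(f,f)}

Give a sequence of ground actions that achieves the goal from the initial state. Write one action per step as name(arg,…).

1. grab(f,d)  →  {above(d,f), clear(c,f), clear(f,d), holds(f,c), inpos(f), near(d,d), near(f,f)}
2. grab(f,f)  →  {above(d,f), above(f,f), clear(c,f), clear(f,d), holds(f,c), inpos(f), near(d,d), near(f,f)}
3. move(f)  →  {above(d,f), clear(c,f), clear(f,d), clear(f,f), holds(f,c), inpos(f), near(d,d), near(f,f)}

grab(f,d); grab(f,f); move(f)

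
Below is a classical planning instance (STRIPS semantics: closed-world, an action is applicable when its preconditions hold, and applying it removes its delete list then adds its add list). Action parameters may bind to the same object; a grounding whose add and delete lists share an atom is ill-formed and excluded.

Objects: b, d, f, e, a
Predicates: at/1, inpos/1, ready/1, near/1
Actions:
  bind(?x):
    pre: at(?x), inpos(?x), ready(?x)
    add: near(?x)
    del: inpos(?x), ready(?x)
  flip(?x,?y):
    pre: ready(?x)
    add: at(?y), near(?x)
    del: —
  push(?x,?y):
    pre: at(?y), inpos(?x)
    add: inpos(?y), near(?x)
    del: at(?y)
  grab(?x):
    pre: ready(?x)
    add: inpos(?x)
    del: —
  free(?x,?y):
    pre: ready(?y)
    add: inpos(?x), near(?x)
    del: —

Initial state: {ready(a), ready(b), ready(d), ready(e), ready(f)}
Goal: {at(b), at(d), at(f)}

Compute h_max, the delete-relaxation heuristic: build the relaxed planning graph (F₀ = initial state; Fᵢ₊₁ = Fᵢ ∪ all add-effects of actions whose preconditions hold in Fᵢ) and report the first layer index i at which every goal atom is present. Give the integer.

F0 = init (5 atoms)
F1 = F0 ∪ {at(a), at(b), at(d), at(e), at(f), inpos(a), inpos(b), inpos(d), inpos(e), inpos(f), near(a), near(b), near(d), near(e), near(f)}  (20 atoms)
goal ⊆ F1  ⇒  h_max = 1

1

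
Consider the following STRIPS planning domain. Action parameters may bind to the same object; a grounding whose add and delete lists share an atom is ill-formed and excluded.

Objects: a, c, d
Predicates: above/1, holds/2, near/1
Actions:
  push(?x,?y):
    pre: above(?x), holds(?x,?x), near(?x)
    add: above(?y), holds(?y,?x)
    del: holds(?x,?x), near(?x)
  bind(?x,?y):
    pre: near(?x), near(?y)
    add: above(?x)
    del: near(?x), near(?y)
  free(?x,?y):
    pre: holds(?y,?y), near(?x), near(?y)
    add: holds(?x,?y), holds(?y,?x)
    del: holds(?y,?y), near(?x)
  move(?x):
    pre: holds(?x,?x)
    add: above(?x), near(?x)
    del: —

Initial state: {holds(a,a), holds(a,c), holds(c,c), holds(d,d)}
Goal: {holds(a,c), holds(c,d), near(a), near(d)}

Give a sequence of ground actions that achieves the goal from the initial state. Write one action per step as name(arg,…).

1. move(a)  →  {above(a), holds(a,a), holds(a,c), holds(c,c), holds(d,d), near(a)}
2. move(c)  →  {above(a), above(c), holds(a,a), holds(a,c), holds(c,c), holds(d,d), near(a), near(c)}
3. move(d)  →  {above(a), above(c), above(d), holds(a,a), holds(a,c), holds(c,c), holds(d,d), near(a), near(c), near(d)}
4. free(c,d)  →  {above(a), above(c), above(d), holds(a,a), holds(a,c), holds(c,c), holds(c,d), holds(d,c), near(a), near(d)}

move(a); move(c); move(d); free(c,d)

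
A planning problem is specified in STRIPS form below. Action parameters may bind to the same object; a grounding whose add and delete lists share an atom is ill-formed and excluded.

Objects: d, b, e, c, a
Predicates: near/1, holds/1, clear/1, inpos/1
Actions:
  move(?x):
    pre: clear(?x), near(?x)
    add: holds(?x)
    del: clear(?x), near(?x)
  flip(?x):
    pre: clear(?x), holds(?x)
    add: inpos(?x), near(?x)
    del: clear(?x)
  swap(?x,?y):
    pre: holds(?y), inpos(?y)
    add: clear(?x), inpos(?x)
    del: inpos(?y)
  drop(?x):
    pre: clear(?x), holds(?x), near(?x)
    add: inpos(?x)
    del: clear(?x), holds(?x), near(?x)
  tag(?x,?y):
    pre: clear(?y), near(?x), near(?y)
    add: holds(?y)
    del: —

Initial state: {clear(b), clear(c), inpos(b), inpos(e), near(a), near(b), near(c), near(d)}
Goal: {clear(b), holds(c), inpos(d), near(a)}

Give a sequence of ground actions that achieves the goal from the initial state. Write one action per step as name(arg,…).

1. move(c)  →  {clear(b), holds(c), inpos(b), inpos(e), near(a), near(b), near(d)}
2. tag(d,b)  →  {clear(b), holds(b), holds(c), inpos(b), inpos(e), near(a), near(b), near(d)}
3. swap(d,b)  →  {clear(b), clear(d), holds(b), holds(c), inpos(d), inpos(e), near(a), near(b), near(d)}

move(c); tag(d,b); swap(d,b)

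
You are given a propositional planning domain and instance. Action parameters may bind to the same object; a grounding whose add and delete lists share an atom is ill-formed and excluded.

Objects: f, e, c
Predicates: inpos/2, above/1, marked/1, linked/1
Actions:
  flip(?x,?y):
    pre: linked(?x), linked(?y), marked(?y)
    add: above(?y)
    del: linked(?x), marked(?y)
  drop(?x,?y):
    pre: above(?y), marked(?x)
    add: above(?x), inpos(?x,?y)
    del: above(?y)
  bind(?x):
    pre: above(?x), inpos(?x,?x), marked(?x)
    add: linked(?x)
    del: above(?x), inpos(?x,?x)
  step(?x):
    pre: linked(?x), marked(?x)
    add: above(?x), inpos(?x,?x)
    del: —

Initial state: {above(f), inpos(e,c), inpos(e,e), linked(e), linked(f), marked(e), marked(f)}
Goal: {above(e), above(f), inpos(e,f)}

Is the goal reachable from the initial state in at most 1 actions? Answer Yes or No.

No

1. drop(e,f)  →  {above(e), inpos(e,c), inpos(e,e), inpos(e,f), linked(e), linked(f), marked(e), marked(f)}
2. flip(f,f)  →  {above(e), above(f), inpos(e,c), inpos(e,e), inpos(e,f), linked(e), marked(e)}
optimal plan length = 2; 2 > 1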